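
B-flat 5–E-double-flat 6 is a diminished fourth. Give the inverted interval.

The rule of nine gives the new number: 9 − 4 = 5, so a fourth becomes a fifth.
The quality also flips — diminished becomes augmented — giving an augmented fifth.

augmented fifth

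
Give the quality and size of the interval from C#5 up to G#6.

P12

C to G spans five letter names (C-D-E-F-G), plus an octave — that makes it a twelfth of some quality.
C#5 to G#6 is 19 semitones, matching the perfect twelfth exactly, so the quality is perfect.
(Equivalently, a compound perfect fifth: a perfect fifth plus an octave.)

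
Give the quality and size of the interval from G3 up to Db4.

diminished fifth

G to D spans five letter names (G-A-B-C-D) — that makes it a fifth of some quality.
The perfect fifth is 7 semitones; here we have 6, one semitone narrower: diminished.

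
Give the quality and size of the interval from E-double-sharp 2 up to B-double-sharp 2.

perfect fifth

E to B spans five letter names (E-F-G-A-B), so the interval is some kind of fifth.
E##2 to B##2 is 7 semitones, matching the perfect fifth exactly, so the quality is perfect.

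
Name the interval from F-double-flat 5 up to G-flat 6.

augmented ninth

F to G spans two letter names (F-G), plus an octave, so the interval is some kind of ninth.
A major ninth would be 14 semitones; Fbb5 to Gb6 is 15, one semitone wider, so the interval is augmented.
(Equivalently, a compound augmented second: an augmented second plus an octave.)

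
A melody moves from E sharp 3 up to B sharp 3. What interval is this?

E to B spans five letter names (E-F-G-A-B), so the interval is some kind of fifth.
Counting semitones, E#3→B#3 is 7, which is the perfect fifth.

P5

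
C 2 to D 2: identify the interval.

C to D spans two letter names (C-D) — that makes it a second of some quality.
The major second spans 2 semitones, and C2 to D2 is exactly 2 semitones — so this is a major second.

major second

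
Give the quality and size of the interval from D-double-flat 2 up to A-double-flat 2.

D to A spans five letter names (D-E-F-G-A), so the interval is some kind of fifth.
Dbb2 to Abb2 is 7 semitones, matching the perfect fifth exactly, so the quality is perfect.

perfect 5th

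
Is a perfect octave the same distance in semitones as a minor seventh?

12 semitones (perfect octave) vs 10 semitones (minor seventh): not equal.

No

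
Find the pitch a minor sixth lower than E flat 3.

G 2

Counting six letter names down from E lands on G.
A minor sixth spans 8 semitones, so from Eb3 the target pitch is G2.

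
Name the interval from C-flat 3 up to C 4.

C to C is the same letter name, plus an octave: an octave.
Cb3 to C4 spans 13 semitones — one semitone wider than the perfect octave (12) — giving an augmented octave.

A8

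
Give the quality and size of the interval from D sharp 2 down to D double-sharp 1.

diminished 8th

Descending from D#2 to D##1 is the same interval as ascending D##1 to D#2.
D to D is the same letter name, plus an octave, so the interval is some kind of octave.
D##1 to D#2 spans 11 semitones — one semitone narrower than the perfect octave (12) — giving a diminished octave.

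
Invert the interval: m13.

major 3rd

First reduce the compound minor thirteenth to its simple form, a minor sixth.
Interval numbers invert to sum to nine: 6 + 3 = 9, so a sixth inverts to a third.
And minor becomes major under inversion, so we get a major third.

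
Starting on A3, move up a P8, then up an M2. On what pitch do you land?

B4

Up a perfect octave from A3: A4 (12 semitones up).
A major second up from A4 is B4.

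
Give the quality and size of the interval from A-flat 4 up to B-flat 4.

A to B spans two letter names (A-B): a second.
Counting semitones, Ab4→Bb4 is 2, which is the major second.

major 2nd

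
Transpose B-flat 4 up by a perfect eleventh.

E-flat 6

The eleventh's letter: B up four letter names plus an octave → E.
Moving 17 semitones up from Bb4 (the size of a perfect eleventh) reaches Eb6.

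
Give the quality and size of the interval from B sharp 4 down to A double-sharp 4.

Descending from B#4 to A##4 is the same interval as ascending A##4 to B#4.
A to B spans two letter names (A-B) — that makes it a second of some quality.
A major second would be 2 semitones, but A##4 to B#4 is 1 — one semitone narrower, making it a minor second.

minor second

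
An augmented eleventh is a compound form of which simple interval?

augmented fourth

Each octave removed subtracts seven from the number: 11 − 7 = 4.
Quality carries through unchanged, so the simple form is an augmented fourth.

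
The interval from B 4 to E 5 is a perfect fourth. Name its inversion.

Inverted interval numbers add to nine, so a fourth pairs with a fifth (4 + 5 = 9).
And perfect stays perfect under inversion, so we get a perfect fifth.

P5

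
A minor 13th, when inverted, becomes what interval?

First reduce the compound minor thirteenth to its simple form, a minor sixth.
The rule of nine gives the new number: 9 − 6 = 3, so a sixth becomes a third.
Quality inverts too: minor becomes major. That makes the inversion a major third.

major 3rd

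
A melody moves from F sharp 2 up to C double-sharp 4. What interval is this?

augmented twelfth

F to C spans five letter names (F-G-A-B-C), plus an octave: a twelfth.
F#2 to C##4 spans 20 semitones — one semitone wider than the perfect twelfth (19) — giving an augmented twelfth.
(Equivalently, a compound augmented fifth: an augmented fifth plus an octave.)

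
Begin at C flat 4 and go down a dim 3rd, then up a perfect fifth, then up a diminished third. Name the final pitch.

Cb4 down a diminished third → A3 (2 semitones).
A perfect fifth up from A3 is E4.
E4 up a diminished third → Gb4 (2 semitones).

G flat 4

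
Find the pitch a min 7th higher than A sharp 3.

Seven letter names up from A: G.
Moving 10 semitones up from A#3 (the size of a minor seventh) reaches G#4.

G sharp 4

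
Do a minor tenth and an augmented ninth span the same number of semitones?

A minor tenth spans 15 semitones, and an augmented ninth also spans 15 semitones — they're enharmonic.

Yes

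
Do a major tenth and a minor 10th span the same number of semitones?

No

A major tenth is 16 semitones but a minor tenth is 15 semitones — different sizes.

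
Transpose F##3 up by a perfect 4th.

B#3

Four letter names up from F: B.
A perfect fourth is 5 semitones; 5 semitones up from F##3 gives B#3.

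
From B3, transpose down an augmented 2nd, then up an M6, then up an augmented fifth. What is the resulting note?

B3 down an augmented second → Ab3 (3 semitones).
Up a major sixth from Ab3: F4 (9 semitones up).
An augmented fifth up from F4 is C#5.

C#5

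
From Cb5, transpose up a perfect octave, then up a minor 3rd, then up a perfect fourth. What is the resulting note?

Abb6

Up a perfect octave from Cb5: Cb6 (12 semitones up).
Up a minor third from Cb6: Ebb6 (3 semitones up).
Up a perfect fourth from Ebb6: Abb6 (5 semitones up).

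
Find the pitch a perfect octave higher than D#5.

An octave keeps the letter name D, an octave up from D.
A perfect octave spans 12 semitones, so from D#5 the target pitch is D#6.

D#6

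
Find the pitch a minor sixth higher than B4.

G5

Six letter names up from B: G.
A minor sixth spans 8 semitones, so from B4 the target pitch is G5.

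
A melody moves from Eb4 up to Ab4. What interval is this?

E to A spans four letter names (E-F-G-A): a fourth.
The perfect fourth spans 5 semitones, and Eb4 to Ab4 is exactly 5 semitones — so this is a perfect fourth.

perfect 4th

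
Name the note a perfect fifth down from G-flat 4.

C-flat 4

The fifth takes the letter from G down to C.
A perfect fifth is 7 semitones; 7 semitones down from Gb4 gives Cb4.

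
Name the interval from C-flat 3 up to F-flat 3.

C to F spans four letter names (C-D-E-F) — that makes it a fourth of some quality.
Cb3 to Fb3 is 5 semitones, matching the perfect fourth exactly, so the quality is perfect.

perfect fourth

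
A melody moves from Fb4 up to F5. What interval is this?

augmented 8th

F to F is the same letter name, plus an octave, so the interval is some kind of octave.
A perfect octave would be 12 semitones; Fb4 to F5 is 13, one semitone wider, so the interval is augmented.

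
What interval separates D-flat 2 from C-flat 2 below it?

major 2nd

Descending from Db2 to Cb2 is the same interval as ascending Cb2 to Db2.
C to D spans two letter names (C-D), so the interval is some kind of second.
The major second spans 2 semitones, and Cb2 to Db2 is exactly 2 semitones — so this is a major second.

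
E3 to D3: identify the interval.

Descending from E3 to D3 is the same interval as ascending D3 to E3.
D to E spans two letter names (D-E): a second.
Counting semitones, D3→E3 is 2, which is the major second.

major 2nd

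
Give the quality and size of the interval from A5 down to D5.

perfect fifth

Descending from A5 to D5 is the same interval as ascending D5 to A5.
D to A spans five letter names (D-E-F-G-A), so the interval is some kind of fifth.
The perfect fifth spans 7 semitones, and D5 to A5 is exactly 7 semitones — so this is a perfect fifth.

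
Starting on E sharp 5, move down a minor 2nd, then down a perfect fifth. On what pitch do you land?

Down a minor second from E#5: D##5 (1 semitone down).
A perfect fifth down from D##5 is G##4.

G double-sharp 4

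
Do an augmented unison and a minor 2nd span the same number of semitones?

An augmented unison = 1 semitone = a minor second; enharmonically equal.

Yes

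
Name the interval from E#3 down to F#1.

Descending from E#3 to F#1 is the same interval as ascending F#1 to E#3.
F to E spans seven letter names (F-G-A-B-C-D-E), plus an octave — that makes it a fourteenth of some quality.
F#1 to E#3 is 23 semitones, matching the major fourteenth exactly, so the quality is major.
(Equivalently, a compound major seventh: a major seventh plus an octave.)

M14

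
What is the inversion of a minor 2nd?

major 7th

Interval numbers invert to sum to nine: 2 + 7 = 9, so a second inverts to a seventh.
And minor becomes major under inversion, so we get a major seventh.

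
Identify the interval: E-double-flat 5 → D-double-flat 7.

E to D spans seven letter names (E-F-G-A-B-C-D), plus an octave — that makes it a fourteenth of some quality.
At 22 semitones, Ebb5→Dbb7 falls one short of a major fourteenth: minor.
(Equivalently, a compound minor seventh: a minor seventh plus an octave.)

minor fourteenth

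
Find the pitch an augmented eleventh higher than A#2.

D##4

Four letters up from A (plus an octave) reaches D.
An augmented eleventh spans 18 semitones, so from A#2 the target pitch is D##4.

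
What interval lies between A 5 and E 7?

A to E spans five letter names (A-B-C-D-E), plus an octave — that makes it a twelfth of some quality.
The perfect twelfth spans 19 semitones, and A5 to E7 is exactly 19 semitones — so this is a perfect twelfth.
(Equivalently, a compound perfect fifth: a perfect fifth plus an octave.)

perfect twelfth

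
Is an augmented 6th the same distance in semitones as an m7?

An augmented sixth spans 10 semitones, and a minor seventh also spans 10 semitones — they're enharmonic.

Yes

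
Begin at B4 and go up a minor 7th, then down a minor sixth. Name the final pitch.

C#5

A minor seventh up from B4 is A5.
Down a minor sixth from A5: C#5 (8 semitones down).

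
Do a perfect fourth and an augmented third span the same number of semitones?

Yes

A perfect fourth = 5 semitones = an augmented third; enharmonically equal.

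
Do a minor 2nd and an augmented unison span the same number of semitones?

Yes

Both span 1 semitone: a minor second and an augmented unison are the same chromatic distance.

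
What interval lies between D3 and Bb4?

D to B spans six letter names (D-E-F-G-A-B), plus an octave — that makes it a thirteenth of some quality.
D3 to Bb4 is 20 semitones, a half step short of the major thirteenth (21), so this is minor.
(Equivalently, a compound minor sixth: a minor sixth plus an octave.)

minor thirteenth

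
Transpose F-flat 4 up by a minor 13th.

D-double-flat 6

Six letters up from F (plus an octave) reaches D.
A minor thirteenth is 20 semitones; 20 semitones up from Fb4 gives Dbb6.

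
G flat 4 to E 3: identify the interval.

Descending from Gb4 to E3 is the same interval as ascending E3 to Gb4.
E to G spans three letter names (E-F-G), plus an octave, so the interval is some kind of tenth.
A major tenth would be 16 semitones; E3 to Gb4 is 14, two semitones narrower, so the interval is diminished.
(Equivalently, a compound diminished third: a diminished third plus an octave.)

diminished tenth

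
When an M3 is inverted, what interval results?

minor sixth

Interval numbers invert to sum to nine: 3 + 6 = 9, so a third inverts to a sixth.
Quality inverts too: major becomes minor. That makes the inversion a minor sixth.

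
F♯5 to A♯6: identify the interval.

F to A spans three letter names (F-G-A), plus an octave — that makes it a tenth of some quality.
F#5 to A#6 is 16 semitones, matching the major tenth exactly, so the quality is major.
(Equivalently, a compound major third: a major third plus an octave.)

major 10th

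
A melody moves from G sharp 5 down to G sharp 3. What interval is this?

perfect 15th

Descending from G#5 to G#3 is the same interval as ascending G#3 to G#5.
G to G is the same letter name, plus 2 octaves, so the interval is some kind of fifteenth.
The perfect fifteenth spans 24 semitones, and G#3 to G#5 is exactly 24 semitones — so this is a perfect fifteenth.
(Equivalently, a compound perfect octave: a perfect octave plus an octave.)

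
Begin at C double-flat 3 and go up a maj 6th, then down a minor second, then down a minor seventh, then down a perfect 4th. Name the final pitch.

Cbb3 up a major sixth → Abb3 (9 semitones).
A minor second down from Abb3 is Gb3.
Down a minor seventh from Gb3: Ab2 (10 semitones down).
Ab2 down a perfect fourth → Eb2 (5 semitones).

E flat 2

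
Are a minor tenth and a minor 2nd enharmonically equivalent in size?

No

A minor tenth is 15 semitones but a minor second is 1 semitone — different sizes.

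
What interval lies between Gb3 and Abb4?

G to A spans two letter names (G-A), plus an octave — that makes it a ninth of some quality.
A major ninth would be 14 semitones, but Gb3 to Abb4 is 13 — one semitone narrower, making it a minor ninth.
(Equivalently, a compound minor second: a minor second plus an octave.)

minor ninth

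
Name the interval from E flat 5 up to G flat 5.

E to G spans three letter names (E-F-G): a third.
Eb5 to Gb5 is 3 semitones, a half step short of the major third (4), so this is minor.

minor third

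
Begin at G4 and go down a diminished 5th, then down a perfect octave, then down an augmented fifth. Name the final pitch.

F2

A diminished fifth down from G4 is C#4.
A perfect octave down from C#4 is C#3.
Down an augmented fifth from C#3: F2 (8 semitones down).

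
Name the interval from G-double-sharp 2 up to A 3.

G to A spans two letter names (G-A), plus an octave, so the interval is some kind of ninth.
G##2 to A3 spans 12 semitones — two semitones narrower than the major ninth (14) — giving a diminished ninth.

d9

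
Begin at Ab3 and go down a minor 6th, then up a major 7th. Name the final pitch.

B3

A minor sixth down from Ab3 is C3.
A major seventh up from C3 is B3.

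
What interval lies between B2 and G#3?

B to G spans six letter names (B-C-D-E-F-G) — that makes it a sixth of some quality.
The major sixth spans 9 semitones, and B2 to G#3 is exactly 9 semitones — so this is a major sixth.

major 6th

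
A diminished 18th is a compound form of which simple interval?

d4

Subtracting seven from the interval number removes an octave: 18 − 14 = 4.
Quality carries through unchanged, so the simple form is a diminished fourth.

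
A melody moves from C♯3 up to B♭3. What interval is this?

diminished seventh

C to B spans seven letter names (C-D-E-F-G-A-B): a seventh.
C#3 to Bb3 spans 9 semitones — two semitones narrower than the major seventh (11) — giving a diminished seventh.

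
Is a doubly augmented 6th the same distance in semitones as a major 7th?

A doubly augmented sixth spans 11 semitones, and a major seventh also spans 11 semitones — they're enharmonic.

Yes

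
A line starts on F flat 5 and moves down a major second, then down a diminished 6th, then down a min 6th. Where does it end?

B 3

A major second down from Fb5 is Ebb5.
A diminished sixth down from Ebb5 is G4.
Down a minor sixth from G4: B3 (8 semitones down).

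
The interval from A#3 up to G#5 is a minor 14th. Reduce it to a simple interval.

m7

Each octave removed subtracts seven from the number: 14 − 7 = 7.
So a minor fourteenth is an octave plus a minor seventh. The quality is unchanged.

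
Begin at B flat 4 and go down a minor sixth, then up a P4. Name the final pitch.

G 4

Bb4 down a minor sixth → D4 (8 semitones).
A perfect fourth up from D4 is G4.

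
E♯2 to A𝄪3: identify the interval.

augmented eleventh

E to A spans four letter names (E-F-G-A), plus an octave: an eleventh.
E#2 to A##3 spans 18 semitones — one semitone wider than the perfect eleventh (17) — giving an augmented eleventh.
(Equivalently, a compound augmented fourth: an augmented fourth plus an octave.)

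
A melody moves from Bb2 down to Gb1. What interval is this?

major tenth

Descending from Bb2 to Gb1 is the same interval as ascending Gb1 to Bb2.
G to B spans three letter names (G-A-B), plus an octave, so the interval is some kind of tenth.
The major tenth spans 16 semitones, and Gb1 to Bb2 is exactly 16 semitones — so this is a major tenth.
(Equivalently, a compound major third: a major third plus an octave.)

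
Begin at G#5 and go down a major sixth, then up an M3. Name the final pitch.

D#5

G#5 down a major sixth → B4 (9 semitones).
Up a major third from B4: D#5 (4 semitones up).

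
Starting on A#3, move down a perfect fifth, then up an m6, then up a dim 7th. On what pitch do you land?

Ab4

A#3 down a perfect fifth → D#3 (7 semitones).
Up a minor sixth from D#3: B3 (8 semitones up).
Up a diminished seventh from B3: Ab4 (9 semitones up).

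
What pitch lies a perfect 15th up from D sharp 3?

D sharp 5

A fifteenth keeps the letter name D, two octaves up from D.
A perfect fifteenth spans 24 semitones, so from D#3 the target pitch is D#5.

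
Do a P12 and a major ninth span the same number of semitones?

19 semitones (perfect twelfth) vs 14 semitones (major ninth): not equal.

No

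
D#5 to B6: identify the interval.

minor thirteenth

D to B spans six letter names (D-E-F-G-A-B), plus an octave: a thirteenth.
At 20 semitones, D#5→B6 falls one short of a major thirteenth: minor.
(Equivalently, a compound minor sixth: a minor sixth plus an octave.)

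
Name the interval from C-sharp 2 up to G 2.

C to G spans five letter names (C-D-E-F-G): a fifth.
C#2 to G2 spans 6 semitones — one semitone narrower than the perfect fifth (7) — giving a diminished fifth.

d5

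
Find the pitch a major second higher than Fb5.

Gb5

Two letter names up from F: G.
A major second is 2 semitones; 2 semitones up from Fb5 gives Gb5.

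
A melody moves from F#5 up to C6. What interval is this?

diminished fifth

F to C spans five letter names (F-G-A-B-C) — that makes it a fifth of some quality.
A perfect fifth would be 7 semitones; F#5 to C6 is 6, one semitone narrower, so the interval is diminished.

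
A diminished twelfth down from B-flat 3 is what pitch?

E 2

The twelfth's letter: B down five letter names plus an octave → E.
A diminished twelfth is 18 semitones; 18 semitones down from Bb3 gives E2.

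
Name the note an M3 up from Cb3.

Eb3

Three letter names up from C: E.
Moving 4 semitones up from Cb3 (the size of a major third) reaches Eb3.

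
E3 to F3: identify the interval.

E to F spans two letter names (E-F), so the interval is some kind of second.
At 1 semitone, E3→F3 falls one short of a major second: minor.

m2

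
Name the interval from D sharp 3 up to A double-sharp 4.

augmented twelfth

D to A spans five letter names (D-E-F-G-A), plus an octave: a twelfth.
A perfect twelfth would be 19 semitones; D#3 to A##4 is 20, one semitone wider, so the interval is augmented.
(Equivalently, a compound augmented fifth: an augmented fifth plus an octave.)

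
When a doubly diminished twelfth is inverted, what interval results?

doubly augmented 4th

First reduce the compound doubly diminished twelfth to its simple form, a doubly diminished fifth.
Inverted interval numbers add to nine, so a fifth pairs with a fourth (5 + 4 = 9).
And doubly diminished becomes doubly augmented under inversion, so we get a doubly augmented fourth.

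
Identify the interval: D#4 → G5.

d11

D to G spans four letter names (D-E-F-G), plus an octave — that makes it an eleventh of some quality.
D#4 to G5 spans 16 semitones — one semitone narrower than the perfect eleventh (17) — giving a diminished eleventh.
(Equivalently, a compound diminished fourth: a diminished fourth plus an octave.)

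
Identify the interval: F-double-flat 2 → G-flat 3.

augmented ninth

F to G spans two letter names (F-G), plus an octave, so the interval is some kind of ninth.
A major ninth would be 14 semitones; Fbb2 to Gb3 is 15, one semitone wider, so the interval is augmented.
(Equivalently, a compound augmented second: an augmented second plus an octave.)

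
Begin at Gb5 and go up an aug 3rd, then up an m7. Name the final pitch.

A6

Gb5 up an augmented third → B5 (5 semitones).
A minor seventh up from B5 is A6.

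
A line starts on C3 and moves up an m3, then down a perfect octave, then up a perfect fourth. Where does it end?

A minor third up from C3 is Eb3.
A perfect octave down from Eb3 is Eb2.
Up a perfect fourth from Eb2: Ab2 (5 semitones up).

Ab2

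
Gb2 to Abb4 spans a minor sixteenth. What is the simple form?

Subtracting seven from the interval number removes an octave: 16 − 14 = 2.
That makes a minor sixteenth a compound minor second — 2 octaves plus a minor second.

m2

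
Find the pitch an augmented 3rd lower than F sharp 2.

Counting three letter names down from F lands on D.
An augmented third spans 5 semitones, so from F#2 the target pitch is Db2.

D flat 2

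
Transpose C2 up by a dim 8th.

For an octave the letter name doesn't change: still C, an octave up.
A diminished octave is 11 semitones; 11 semitones up from C2 gives Cb3.

Cb3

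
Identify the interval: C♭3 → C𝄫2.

Descending from Cb3 to Cbb2 is the same interval as ascending Cbb2 to Cb3.
C to C is the same letter name, plus an octave — that makes it an octave of some quality.
A perfect octave would be 12 semitones; Cbb2 to Cb3 is 13, one semitone wider, so the interval is augmented.

A8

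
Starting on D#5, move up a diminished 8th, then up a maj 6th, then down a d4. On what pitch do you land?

F##6

D#5 up a diminished octave → D6 (11 semitones).
D6 up a major sixth → B6 (9 semitones).
B6 down a diminished fourth → F##6 (4 semitones).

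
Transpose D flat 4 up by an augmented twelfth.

A 5

The twelfth's letter: D up five letter names plus an octave → A.
Moving 20 semitones up from Db4 (the size of an augmented twelfth) reaches A5.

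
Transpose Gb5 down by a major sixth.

Six letter names down from G: B.
A major sixth spans 9 semitones, so from Gb5 the target pitch is Bbb4.

Bbb4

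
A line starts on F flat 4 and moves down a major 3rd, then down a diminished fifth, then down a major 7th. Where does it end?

A double-flat 2

A major third down from Fb4 is Dbb4.
Dbb4 down a diminished fifth → Gb3 (6 semitones).
Down a major seventh from Gb3: Abb2 (11 semitones down).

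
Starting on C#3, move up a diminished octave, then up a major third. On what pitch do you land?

Up a diminished octave from C#3: C4 (11 semitones up).
Up a major third from C4: E4 (4 semitones up).

E4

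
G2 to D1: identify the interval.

Descending from G2 to D1 is the same interval as ascending D1 to G2.
D to G spans four letter names (D-E-F-G), plus an octave — that makes it an eleventh of some quality.
Counting semitones, D1→G2 is 17, which is the perfect eleventh.
(Equivalently, a compound perfect fourth: a perfect fourth plus an octave.)

perfect eleventh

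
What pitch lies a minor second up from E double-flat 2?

F double-flat 2

Two letter names up from E: F.
Moving 1 semitone up from Ebb2 (the size of a minor second) reaches Fbb2.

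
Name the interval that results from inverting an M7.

minor second

Inverted interval numbers add to nine, so a seventh pairs with a second (7 + 2 = 9).
Quality inverts too: major becomes minor. That makes the inversion a minor second.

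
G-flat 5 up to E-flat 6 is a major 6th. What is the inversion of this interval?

Interval numbers invert to sum to nine: 6 + 3 = 9, so a sixth inverts to a third.
And major becomes minor under inversion, so we get a minor third.

m3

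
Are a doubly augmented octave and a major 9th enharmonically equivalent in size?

A doubly augmented octave = 14 semitones = a major ninth; enharmonically equal.

Yes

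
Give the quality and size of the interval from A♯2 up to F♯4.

m13

A to F spans six letter names (A-B-C-D-E-F), plus an octave, so the interval is some kind of thirteenth.
At 20 semitones, A#2→F#4 falls one short of a major thirteenth: minor.
(Equivalently, a compound minor sixth: a minor sixth plus an octave.)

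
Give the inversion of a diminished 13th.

First reduce the compound diminished thirteenth to its simple form, a diminished sixth.
Inverted interval numbers add to nine, so a sixth pairs with a third (6 + 3 = 9).
Quality inverts too: diminished becomes augmented. That makes the inversion an augmented third.

augmented third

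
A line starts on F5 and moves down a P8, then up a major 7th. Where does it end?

E5

A perfect octave down from F5 is F4.
A major seventh up from F4 is E5.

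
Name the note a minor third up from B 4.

D 5

The third takes the letter from B up to D.
A minor third spans 3 semitones, so from B4 the target pitch is D5.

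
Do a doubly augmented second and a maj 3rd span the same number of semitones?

A doubly augmented second = 4 semitones = a major third; enharmonically equal.

Yes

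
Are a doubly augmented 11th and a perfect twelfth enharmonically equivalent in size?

A doubly augmented eleventh = 19 semitones = a perfect twelfth; enharmonically equal.

Yes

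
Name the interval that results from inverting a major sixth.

Inverted interval numbers add to nine, so a sixth pairs with a third (6 + 3 = 9).
The quality also flips — major becomes minor — giving a minor third.

m3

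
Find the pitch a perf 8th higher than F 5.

F 6

An octave keeps the letter name F, an octave up from F.
A perfect octave spans 12 semitones, so from F5 the target pitch is F6.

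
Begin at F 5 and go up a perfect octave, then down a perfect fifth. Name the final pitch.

F5 up a perfect octave → F6 (12 semitones).
Down a perfect fifth from F6: Bb5 (7 semitones down).

B flat 5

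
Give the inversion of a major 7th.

Inverted interval numbers add to nine, so a seventh pairs with a second (7 + 2 = 9).
The quality also flips — major becomes minor — giving a minor second.

minor second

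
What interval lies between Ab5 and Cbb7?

A to C spans three letter names (A-B-C), plus an octave — that makes it a tenth of some quality.
Ab5 to Cbb7 spans 14 semitones — two semitones narrower than the major tenth (16) — giving a diminished tenth.
(Equivalently, a compound diminished third: a diminished third plus an octave.)

diminished tenth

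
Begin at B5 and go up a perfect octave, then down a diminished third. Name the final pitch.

B5 up a perfect octave → B6 (12 semitones).
A diminished third down from B6 is G##6.

G##6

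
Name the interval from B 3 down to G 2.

Descending from B3 to G2 is the same interval as ascending G2 to B3.
G to B spans three letter names (G-A-B), plus an octave — that makes it a tenth of some quality.
Counting semitones, G2→B3 is 16, which is the major tenth.
(Equivalently, a compound major third: a major third plus an octave.)

major tenth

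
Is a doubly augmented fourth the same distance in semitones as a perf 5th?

Yes

A doubly augmented fourth spans 7 semitones, and a perfect fifth also spans 7 semitones — they're enharmonic.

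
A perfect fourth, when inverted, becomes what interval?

perfect fifth

Inverted interval numbers add to nine, so a fourth pairs with a fifth (4 + 5 = 9).
The quality also flips — perfect stays perfect — giving a perfect fifth.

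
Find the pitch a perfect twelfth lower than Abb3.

Dbb2

Counting five letter names plus an octave down from A lands on D.
A perfect twelfth is 19 semitones; 19 semitones down from Abb3 gives Dbb2.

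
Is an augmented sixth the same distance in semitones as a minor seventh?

Yes

An augmented sixth = 10 semitones = a minor seventh; enharmonically equal.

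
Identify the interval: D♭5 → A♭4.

perfect fourth

Descending from Db5 to Ab4 is the same interval as ascending Ab4 to Db5.
A to D spans four letter names (A-B-C-D), so the interval is some kind of fourth.
The perfect fourth spans 5 semitones, and Ab4 to Db5 is exactly 5 semitones — so this is a perfect fourth.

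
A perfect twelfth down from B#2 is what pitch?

E#1

The twelfth's letter: B down five letter names plus an octave → E.
Moving 19 semitones down from B#2 (the size of a perfect twelfth) reaches E#1.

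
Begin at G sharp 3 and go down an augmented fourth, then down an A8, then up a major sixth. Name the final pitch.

An augmented fourth down from G#3 is D3.
D3 down an augmented octave → Db2 (13 semitones).
A major sixth up from Db2 is Bb2.

B flat 2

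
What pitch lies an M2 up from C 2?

The second takes the letter from C up to D.
A major second is 2 semitones; 2 semitones up from C2 gives D2.

D 2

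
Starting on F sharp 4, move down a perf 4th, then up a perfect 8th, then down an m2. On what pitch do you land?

F#4 down a perfect fourth → C#4 (5 semitones).
Up a perfect octave from C#4: C#5 (12 semitones up).
Down a minor second from C#5: B#4 (1 semitone down).

B sharp 4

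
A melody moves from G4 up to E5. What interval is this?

G to E spans six letter names (G-A-B-C-D-E): a sixth.
Counting semitones, G4→E5 is 9, which is the major sixth.

major sixth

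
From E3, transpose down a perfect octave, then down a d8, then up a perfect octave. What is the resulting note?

E3 down a perfect octave → E2 (12 semitones).
A diminished octave down from E2 is E#1.
Up a perfect octave from E#1: E#2 (12 semitones up).

E#2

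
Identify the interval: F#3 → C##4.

A5

F to C spans five letter names (F-G-A-B-C) — that makes it a fifth of some quality.
A perfect fifth would be 7 semitones; F#3 to C##4 is 8, one semitone wider, so the interval is augmented.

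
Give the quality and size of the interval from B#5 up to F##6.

perfect fifth

B to F spans five letter names (B-C-D-E-F), so the interval is some kind of fifth.
B#5 to F##6 is 7 semitones, matching the perfect fifth exactly, so the quality is perfect.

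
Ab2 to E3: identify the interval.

A to E spans five letter names (A-B-C-D-E) — that makes it a fifth of some quality.
A perfect fifth would be 7 semitones; Ab2 to E3 is 8, one semitone wider, so the interval is augmented.

augmented fifth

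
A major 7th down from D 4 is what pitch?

The seventh takes the letter from D down to E.
Moving 11 semitones down from D4 (the size of a major seventh) reaches Eb3.

E flat 3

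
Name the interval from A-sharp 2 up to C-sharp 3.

A to C spans three letter names (A-B-C) — that makes it a third of some quality.
A#2 to C#3 is 3 semitones, a half step short of the major third (4), so this is minor.

minor 3rd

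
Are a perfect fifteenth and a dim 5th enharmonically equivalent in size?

No

24 semitones (perfect fifteenth) vs 6 semitones (diminished fifth): not equal.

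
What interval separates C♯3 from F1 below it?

A12

Descending from C#3 to F1 is the same interval as ascending F1 to C#3.
F to C spans five letter names (F-G-A-B-C), plus an octave: a twelfth.
The perfect twelfth is 19 semitones; here we have 20, one semitone wider: augmented.
(Equivalently, a compound augmented fifth: an augmented fifth plus an octave.)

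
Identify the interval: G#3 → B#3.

G to B spans three letter names (G-A-B), so the interval is some kind of third.
The major third spans 4 semitones, and G#3 to B#3 is exactly 4 semitones — so this is a major third.

M3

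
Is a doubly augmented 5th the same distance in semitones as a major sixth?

A doubly augmented fifth spans 9 semitones, and a major sixth also spans 9 semitones — they're enharmonic.

Yes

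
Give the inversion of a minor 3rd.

M6

The rule of nine gives the new number: 9 − 3 = 6, so a third becomes a sixth.
Quality inverts too: minor becomes major. That makes the inversion a major sixth.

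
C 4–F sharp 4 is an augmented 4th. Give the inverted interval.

Interval numbers invert to sum to nine: 4 + 5 = 9, so a fourth inverts to a fifth.
Quality inverts too: augmented becomes diminished. That makes the inversion a diminished fifth.

diminished 5th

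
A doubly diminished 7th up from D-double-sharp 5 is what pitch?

Counting seven letter names up from D lands on C.
A doubly diminished seventh spans 8 semitones, so from D##5 the target pitch is C6.

C 6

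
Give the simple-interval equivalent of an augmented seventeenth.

Subtracting seven from the interval number removes an octave: 17 − 14 = 3.
Quality carries through unchanged, so the simple form is an augmented third.

augmented 3rd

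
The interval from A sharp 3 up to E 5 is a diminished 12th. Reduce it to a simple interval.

d5

Take out an octave (7 from the number): 12 − 7 = 5.
That makes a diminished twelfth a compound diminished fifth — an octave plus a diminished fifth.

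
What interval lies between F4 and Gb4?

minor second

F to G spans two letter names (F-G) — that makes it a second of some quality.
F4 to Gb4 is 1 semitone, a half step short of the major second (2), so this is minor.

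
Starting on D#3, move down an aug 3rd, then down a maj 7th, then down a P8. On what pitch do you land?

Down an augmented third from D#3: Bb2 (5 semitones down).
Bb2 down a major seventh → Cb2 (11 semitones).
Down a perfect octave from Cb2: Cb1 (12 semitones down).

Cb1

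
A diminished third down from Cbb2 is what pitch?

Ab1

The third takes the letter from C down to A.
Moving 2 semitones down from Cbb2 (the size of a diminished third) reaches Ab1.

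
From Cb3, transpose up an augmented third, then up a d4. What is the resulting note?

An augmented third up from Cb3 is E3.
E3 up a diminished fourth → Ab3 (4 semitones).

Ab3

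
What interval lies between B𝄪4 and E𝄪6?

B to E spans four letter names (B-C-D-E), plus an octave: an eleventh.
The perfect eleventh spans 17 semitones, and B##4 to E##6 is exactly 17 semitones — so this is a perfect eleventh.
(Equivalently, a compound perfect fourth: a perfect fourth plus an octave.)

perfect 11th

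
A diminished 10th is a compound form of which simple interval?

d3

Subtracting seven from the interval number removes an octave: 10 − 7 = 3.
Quality carries through unchanged, so the simple form is a diminished third.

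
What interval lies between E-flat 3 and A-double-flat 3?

E to A spans four letter names (E-F-G-A), so the interval is some kind of fourth.
The perfect fourth is 5 semitones; here we have 4, one semitone narrower: diminished.

d4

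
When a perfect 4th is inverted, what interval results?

Interval numbers invert to sum to nine: 4 + 5 = 9, so a fourth inverts to a fifth.
The quality also flips — perfect stays perfect — giving a perfect fifth.

perfect 5th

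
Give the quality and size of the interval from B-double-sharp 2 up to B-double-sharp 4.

perfect fifteenth

B to B is the same letter name, plus 2 octaves: a fifteenth.
B##2 to B##4 is 24 semitones, matching the perfect fifteenth exactly, so the quality is perfect.
(Equivalently, a compound perfect octave: a perfect octave plus an octave.)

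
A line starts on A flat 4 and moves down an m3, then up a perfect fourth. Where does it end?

Down a minor third from Ab4: F4 (3 semitones down).
A perfect fourth up from F4 is Bb4.

B flat 4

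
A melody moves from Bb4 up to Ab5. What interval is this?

B to A spans seven letter names (B-C-D-E-F-G-A), so the interval is some kind of seventh.
Bb4 to Ab5 is 10 semitones, a half step short of the major seventh (11), so this is minor.

minor seventh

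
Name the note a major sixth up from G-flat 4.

E-flat 5

Counting six letter names up from G lands on E.
A major sixth spans 9 semitones, so from Gb4 the target pitch is Eb5.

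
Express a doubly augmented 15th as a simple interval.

doubly augmented octave

Subtracting seven from the interval number removes an octave: 15 − 7 = 8.
So a doubly augmented fifteenth is an octave plus a doubly augmented octave. The quality is unchanged.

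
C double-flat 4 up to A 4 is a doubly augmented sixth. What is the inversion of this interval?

dd3

Interval numbers invert to sum to nine: 6 + 3 = 9, so a sixth inverts to a third.
Quality inverts too: doubly augmented becomes doubly diminished. That makes the inversion a doubly diminished third.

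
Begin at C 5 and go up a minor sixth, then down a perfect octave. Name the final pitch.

Up a minor sixth from C5: Ab5 (8 semitones up).
Ab5 down a perfect octave → Ab4 (12 semitones).

A flat 4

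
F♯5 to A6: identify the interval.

minor 10th

F to A spans three letter names (F-G-A), plus an octave: a tenth.
A major tenth would be 16 semitones, but F#5 to A6 is 15 — one semitone narrower, making it a minor tenth.
(Equivalently, a compound minor third: a minor third plus an octave.)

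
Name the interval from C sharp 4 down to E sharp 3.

Descending from C#4 to E#3 is the same interval as ascending E#3 to C#4.
E to C spans six letter names (E-F-G-A-B-C) — that makes it a sixth of some quality.
At 8 semitones, E#3→C#4 falls one short of a major sixth: minor.

minor sixth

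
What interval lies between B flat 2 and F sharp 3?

B to F spans five letter names (B-C-D-E-F), so the interval is some kind of fifth.
The perfect fifth is 7 semitones; here we have 8, one semitone wider: augmented.

A5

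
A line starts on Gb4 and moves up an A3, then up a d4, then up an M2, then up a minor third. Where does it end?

Up an augmented third from Gb4: B4 (5 semitones up).
Up a diminished fourth from B4: Eb5 (4 semitones up).
A major second up from Eb5 is F5.
F5 up a minor third → Ab5 (3 semitones).

Ab5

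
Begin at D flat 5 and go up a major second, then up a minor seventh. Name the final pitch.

D flat 6

A major second up from Db5 is Eb5.
Eb5 up a minor seventh → Db6 (10 semitones).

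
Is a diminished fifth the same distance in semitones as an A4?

Yes

A diminished fifth spans 6 semitones, and an augmented fourth also spans 6 semitones — they're enharmonic.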